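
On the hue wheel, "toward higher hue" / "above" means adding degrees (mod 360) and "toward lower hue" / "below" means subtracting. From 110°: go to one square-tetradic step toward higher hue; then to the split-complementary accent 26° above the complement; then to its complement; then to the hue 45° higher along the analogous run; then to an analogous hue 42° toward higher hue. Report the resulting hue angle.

110 + 90 = 200°   (square ↑)
200 + 206 = 406 → 406 − 360 = 46°   (split-comp 26° ↑)
46 + 180 = 226°   (complement)
226 + 45 = 271°   (analog 45° ↑)
271 + 42 = 313°   (analog 42° ↑)

313°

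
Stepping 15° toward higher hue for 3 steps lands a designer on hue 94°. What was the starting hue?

49°

3 steps of 15° (toward higher hue) give a net shift of +45°.
Start = end − shift: 94 − 45 = 49°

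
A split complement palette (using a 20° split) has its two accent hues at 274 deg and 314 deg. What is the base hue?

114°

The accents sit 20° either side of the complement, so the complement is their short-arc midpoint on the wheel.
Short-arc midpoint of 274° and 314°: 294°.
Base is 180° from the complement: 294 − 180 = 114°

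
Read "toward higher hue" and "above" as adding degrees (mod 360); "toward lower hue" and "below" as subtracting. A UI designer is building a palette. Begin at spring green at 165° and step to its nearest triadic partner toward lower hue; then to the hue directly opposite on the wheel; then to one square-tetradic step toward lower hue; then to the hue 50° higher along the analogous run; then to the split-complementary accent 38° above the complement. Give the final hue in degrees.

−120° (triadic ↓): 165 − 120 = 45°
+180° (complement): 45 + 180 = 225°
−90° (square ↓): 225 − 90 = 135°
+50° (analog 50° ↑): 135 + 50 = 185°
+218° (split-comp 38° ↑): 185 + 218 = 403 → 403 − 360 = 43°

43°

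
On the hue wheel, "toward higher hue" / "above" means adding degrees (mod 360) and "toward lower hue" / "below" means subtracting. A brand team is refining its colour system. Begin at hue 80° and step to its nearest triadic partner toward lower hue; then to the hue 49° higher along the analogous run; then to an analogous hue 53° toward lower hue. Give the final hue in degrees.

−120° (triadic ↓): 80 − 120 = -40 → -40 + 360 = 320°
+49° (analog 49° ↑): 320 + 49 = 369 → 369 − 360 = 9°
−53° (analog 53° ↓): 9 − 53 = -44 → -44 + 360 = 316°

316°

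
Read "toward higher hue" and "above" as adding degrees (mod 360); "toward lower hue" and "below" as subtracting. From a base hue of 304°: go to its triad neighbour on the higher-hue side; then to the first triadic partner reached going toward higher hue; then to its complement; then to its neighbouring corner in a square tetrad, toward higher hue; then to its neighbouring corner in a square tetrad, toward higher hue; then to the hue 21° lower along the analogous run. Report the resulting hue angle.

163°

triadic ↑ +120°: 304 + 120 = 424 → 424 − 360 = 64°
triadic ↑ +120°: 64 + 120 = 184°
complement +180°: 184 + 180 = 364 → 364 − 360 = 4°
square ↑ +90°: 4 + 90 = 94°
square ↑ +90°: 94 + 90 = 184°
analog 21° ↓ −21°: 184 − 21 = 163°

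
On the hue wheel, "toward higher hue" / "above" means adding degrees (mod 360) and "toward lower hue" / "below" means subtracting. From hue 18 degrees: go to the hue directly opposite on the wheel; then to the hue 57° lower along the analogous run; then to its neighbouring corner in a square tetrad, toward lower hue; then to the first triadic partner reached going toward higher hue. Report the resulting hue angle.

+180° (complement): 18 + 180 = 198°
−57° (analog 57° ↓): 198 − 57 = 141°
−90° (square ↓): 141 − 90 = 51°
+120° (triadic ↑): 51 + 120 = 171°

171°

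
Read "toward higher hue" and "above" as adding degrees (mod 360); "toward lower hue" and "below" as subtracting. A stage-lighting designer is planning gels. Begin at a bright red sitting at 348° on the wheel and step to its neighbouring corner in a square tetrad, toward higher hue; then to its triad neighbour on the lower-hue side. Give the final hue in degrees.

348 + 90 = 438 → 438 − 360 = 78°   (square ↑)
78 − 120 = -42 → -42 + 360 = 318°   (triadic ↓)

318°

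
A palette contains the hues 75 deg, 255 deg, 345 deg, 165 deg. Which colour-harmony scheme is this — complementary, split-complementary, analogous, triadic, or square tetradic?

square tetradic

Sort the hues: 75°, 165°, 255°, 345°.
Successive gaps around the wheel: 90°, 90°, 90°, 90°.
Four hues every 90° form a square tetradic scheme.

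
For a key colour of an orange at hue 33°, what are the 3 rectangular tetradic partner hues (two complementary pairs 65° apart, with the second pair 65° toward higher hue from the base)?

98°, 213°, 278°

A rectangular tetradic uses two complementary pairs 65° apart: offsets 0°, 65°, 180°, 245°.
33 + 65 = 98°
33 + 180 = 213°
33 + 245 = 278°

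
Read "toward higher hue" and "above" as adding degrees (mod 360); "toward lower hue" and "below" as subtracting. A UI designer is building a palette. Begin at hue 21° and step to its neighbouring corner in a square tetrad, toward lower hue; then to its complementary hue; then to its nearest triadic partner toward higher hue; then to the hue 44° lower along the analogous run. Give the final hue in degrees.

−90° (square ↓): 21 − 90 = -69 → -69 + 360 = 291°
+180° (complement): 291 + 180 = 471 → 471 − 360 = 111°
+120° (triadic ↑): 111 + 120 = 231°
−44° (analog 44° ↓): 231 − 44 = 187°

187°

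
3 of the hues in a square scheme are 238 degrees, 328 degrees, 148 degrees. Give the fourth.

A square tetradic scheme places four hues every 90°.
The full set through 148° is {58°, 148°, 238°, 328°}.
Given {148°, 238°, 328°}, the missing hue is 58°.

58°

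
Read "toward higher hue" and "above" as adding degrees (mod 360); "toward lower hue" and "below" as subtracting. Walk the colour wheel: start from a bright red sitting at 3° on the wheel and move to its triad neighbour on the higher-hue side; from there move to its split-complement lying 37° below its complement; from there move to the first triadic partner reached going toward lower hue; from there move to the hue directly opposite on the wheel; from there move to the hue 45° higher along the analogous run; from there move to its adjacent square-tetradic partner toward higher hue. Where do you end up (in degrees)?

3 + 120 = 123°   (triadic ↑)
123 + 143 = 266°   (split-comp 37° ↓)
266 − 120 = 146°   (triadic ↓)
146 + 180 = 326°   (complement)
326 + 45 = 371 → 371 − 360 = 11°   (analog 45° ↑)
11 + 90 = 101°   (square ↑)

101°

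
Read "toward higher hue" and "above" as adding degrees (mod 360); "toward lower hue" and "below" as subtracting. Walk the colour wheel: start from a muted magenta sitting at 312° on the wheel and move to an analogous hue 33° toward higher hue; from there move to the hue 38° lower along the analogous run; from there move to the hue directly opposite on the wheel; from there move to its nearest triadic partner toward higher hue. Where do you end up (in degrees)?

247°

analog 33° ↑ +33°: 312 + 33 = 345°
analog 38° ↓ −38°: 345 − 38 = 307°
complement +180°: 307 + 180 = 487 → 487 − 360 = 127°
triadic ↑ +120°: 127 + 120 = 247°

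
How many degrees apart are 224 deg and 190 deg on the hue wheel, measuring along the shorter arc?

|224 − 190| = 34.
34 ≤ 180, so the shorter arc is 34°.

34°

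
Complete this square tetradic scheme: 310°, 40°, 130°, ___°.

A square tetradic scheme places four hues every 90°.
The full set through 40° is {40°, 130°, 220°, 310°}.
Given {40°, 130°, 310°}, the missing hue is 220°.

220°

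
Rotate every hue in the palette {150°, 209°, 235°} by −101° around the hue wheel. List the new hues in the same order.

49°, 108°, 134°

150 − 101 = 49°
209 − 101 = 108°
235 − 101 = 134°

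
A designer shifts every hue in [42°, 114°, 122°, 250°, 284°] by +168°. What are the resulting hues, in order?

42 + 168 = 210°
114 + 168 = 282°
122 + 168 = 290°
250 + 168 = 418 → 418 − 360 = 58°
284 + 168 = 452 → 452 − 360 = 92°

210°, 282°, 290°, 58°, 92°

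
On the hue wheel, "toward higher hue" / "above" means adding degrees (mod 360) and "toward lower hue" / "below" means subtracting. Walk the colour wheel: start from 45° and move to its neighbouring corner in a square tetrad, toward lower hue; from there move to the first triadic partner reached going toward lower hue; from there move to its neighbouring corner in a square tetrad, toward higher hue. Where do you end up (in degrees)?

285°

−90° (square ↓): 45 − 90 = -45 → -45 + 360 = 315°
−120° (triadic ↓): 315 − 120 = 195°
+90° (square ↑): 195 + 90 = 285°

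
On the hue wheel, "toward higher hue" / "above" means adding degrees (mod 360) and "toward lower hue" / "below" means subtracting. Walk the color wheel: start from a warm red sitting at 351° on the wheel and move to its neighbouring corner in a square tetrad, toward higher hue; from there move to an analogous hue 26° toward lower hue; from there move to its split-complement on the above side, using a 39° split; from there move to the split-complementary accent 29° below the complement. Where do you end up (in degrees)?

65°

square ↑ +90°: 351 + 90 = 441 → 441 − 360 = 81°
analog 26° ↓ −26°: 81 − 26 = 55°
split-comp 39° ↑ +219°: 55 + 219 = 274°
split-comp 29° ↓ +151°: 274 + 151 = 425 → 425 − 360 = 65°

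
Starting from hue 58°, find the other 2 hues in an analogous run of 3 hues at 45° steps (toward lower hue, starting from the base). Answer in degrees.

13° and 328°

Analogous hues sit every 45° along the wheel.
58 − 45 = 13°
58 − 90 = -32 → -32 + 360 = 328°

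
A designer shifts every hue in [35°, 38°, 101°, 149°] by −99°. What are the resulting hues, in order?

35 − 99 = -64 → -64 + 360 = 296°
38 − 99 = -61 → -61 + 360 = 299°
101 − 99 = 2°
149 − 99 = 50°

296°, 299°, 2°, 50°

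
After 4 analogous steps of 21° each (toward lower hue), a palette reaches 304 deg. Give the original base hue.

4 steps of 21° (toward lower hue) give a net shift of −84°.
Start = end − shift: 304 + 84 = 388 → 388 − 360 = 28°

28°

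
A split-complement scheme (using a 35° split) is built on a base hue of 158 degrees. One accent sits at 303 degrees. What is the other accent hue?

13°

Split-complementary hues sit 35° either side of the complement.
Complement of the base 158°: 158 + 180 = 338°
The given accent 303° is 35° one side of 338°; the other accent sits 35° the other side: 338 + 35 = 373 → 373 − 360 = 13°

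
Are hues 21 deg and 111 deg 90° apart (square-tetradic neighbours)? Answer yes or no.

yes

Angular distance: |21 − 111| = 90 = 90°.
90° apart (square-tetradic neighbours) requires 90°.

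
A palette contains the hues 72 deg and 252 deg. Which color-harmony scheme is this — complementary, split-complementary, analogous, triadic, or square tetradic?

Sort the hues: 72°, 252°.
Successive gaps around the wheel: 180°, 180°.
Two hues 180° apart are complementary.

complementary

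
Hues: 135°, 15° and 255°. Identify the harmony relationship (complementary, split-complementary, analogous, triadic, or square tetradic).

Sort the hues: 15°, 135°, 255°.
Successive gaps around the wheel: 120°, 120°, 120°.
Three hues equally spaced 120° apart form a triad.

triadic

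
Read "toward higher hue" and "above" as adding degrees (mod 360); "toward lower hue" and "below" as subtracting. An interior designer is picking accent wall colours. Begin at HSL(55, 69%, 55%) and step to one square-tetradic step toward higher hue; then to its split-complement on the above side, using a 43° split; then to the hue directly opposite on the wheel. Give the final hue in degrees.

+90° (square ↑): 55 + 90 = 145°
+223° (split-comp 43° ↑): 145 + 223 = 368 → 368 − 360 = 8°
+180° (complement): 8 + 180 = 188°

188°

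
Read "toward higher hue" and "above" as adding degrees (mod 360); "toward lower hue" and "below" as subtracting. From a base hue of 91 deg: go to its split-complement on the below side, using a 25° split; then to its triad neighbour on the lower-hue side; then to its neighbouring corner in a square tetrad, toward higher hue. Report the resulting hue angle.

91 + 155 = 246°   (split-comp 25° ↓)
246 − 120 = 126°   (triadic ↓)
126 + 90 = 216°   (square ↑)

216°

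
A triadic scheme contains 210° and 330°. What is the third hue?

90°

A triad spaces three hues 120° apart.
The full set is {90°, 210°, 330°}.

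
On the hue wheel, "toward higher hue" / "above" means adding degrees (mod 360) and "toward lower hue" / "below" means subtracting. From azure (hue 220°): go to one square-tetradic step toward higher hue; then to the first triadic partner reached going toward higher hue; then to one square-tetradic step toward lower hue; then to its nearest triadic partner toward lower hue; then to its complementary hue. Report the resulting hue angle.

40°

+90° (square ↑): 220 + 90 = 310°
+120° (triadic ↑): 310 + 120 = 430 → 430 − 360 = 70°
−90° (square ↓): 70 − 90 = -20 → -20 + 360 = 340°
−120° (triadic ↓): 340 − 120 = 220°
+180° (complement): 220 + 180 = 400 → 400 − 360 = 40°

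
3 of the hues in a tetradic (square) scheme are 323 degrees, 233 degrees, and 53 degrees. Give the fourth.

143°

A square tetradic scheme places four hues every 90°.
The full set through 53° is {53°, 143°, 233°, 323°}.
Given {53°, 233°, 323°}, the missing hue is 143°.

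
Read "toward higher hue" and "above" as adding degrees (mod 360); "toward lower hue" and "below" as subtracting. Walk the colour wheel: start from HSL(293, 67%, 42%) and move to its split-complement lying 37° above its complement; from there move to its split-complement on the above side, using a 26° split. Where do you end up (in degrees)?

split-comp 37° ↑ +217°: 293 + 217 = 510 → 510 − 360 = 150°
split-comp 26° ↑ +206°: 150 + 206 = 356°

356°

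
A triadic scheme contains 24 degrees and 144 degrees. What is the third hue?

A triad spaces three hues 120° apart.
The full set is {24°, 144°, 264°}.

264°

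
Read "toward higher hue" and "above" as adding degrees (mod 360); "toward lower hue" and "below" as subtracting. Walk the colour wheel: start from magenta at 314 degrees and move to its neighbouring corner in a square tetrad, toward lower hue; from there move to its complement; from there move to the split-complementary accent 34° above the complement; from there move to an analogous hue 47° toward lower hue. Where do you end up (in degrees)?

314 − 90 = 224°   (square ↓)
224 + 180 = 404 → 404 − 360 = 44°   (complement)
44 + 214 = 258°   (split-comp 34° ↑)
258 − 47 = 211°   (analog 47° ↓)

211°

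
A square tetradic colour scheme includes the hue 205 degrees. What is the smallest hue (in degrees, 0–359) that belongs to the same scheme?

25°

A square tetradic scheme places four hues every 90°.
The full set through 205° is {25°, 115°, 205°, 295°}.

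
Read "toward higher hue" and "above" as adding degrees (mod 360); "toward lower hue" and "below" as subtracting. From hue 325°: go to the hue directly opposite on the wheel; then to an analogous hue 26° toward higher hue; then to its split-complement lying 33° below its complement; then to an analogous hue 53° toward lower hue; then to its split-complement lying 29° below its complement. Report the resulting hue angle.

56°

complement +180°: 325 + 180 = 505 → 505 − 360 = 145°
analog 26° ↑ +26°: 145 + 26 = 171°
split-comp 33° ↓ +147°: 171 + 147 = 318°
analog 53° ↓ −53°: 318 − 53 = 265°
split-comp 29° ↓ +151°: 265 + 151 = 416 → 416 − 360 = 56°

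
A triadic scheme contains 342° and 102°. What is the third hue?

222°

A triad spaces three hues 120° apart.
The full set is {102°, 222°, 342°}.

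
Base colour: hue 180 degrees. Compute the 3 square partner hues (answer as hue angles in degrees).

180 + 90 = 270°
180 + 180 = 360 → 360 − 360 = 0°
180 + 270 = 450 → 450 − 360 = 90°

270°, 0°, 90°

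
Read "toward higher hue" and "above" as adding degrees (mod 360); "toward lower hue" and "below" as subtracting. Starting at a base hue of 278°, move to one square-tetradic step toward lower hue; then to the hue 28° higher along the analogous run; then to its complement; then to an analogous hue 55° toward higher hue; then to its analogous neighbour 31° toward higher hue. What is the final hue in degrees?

122°

278 − 90 = 188°   (square ↓)
188 + 28 = 216°   (analog 28° ↑)
216 + 180 = 396 → 396 − 360 = 36°   (complement)
36 + 55 = 91°   (analog 55° ↑)
91 + 31 = 122°   (analog 31° ↑)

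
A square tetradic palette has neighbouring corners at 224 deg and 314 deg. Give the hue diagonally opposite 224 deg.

44°

A square tetradic scheme places four hues 90° apart; opposite corners are 180° apart.
224 + 180 = 404 → 404 − 360 = 44°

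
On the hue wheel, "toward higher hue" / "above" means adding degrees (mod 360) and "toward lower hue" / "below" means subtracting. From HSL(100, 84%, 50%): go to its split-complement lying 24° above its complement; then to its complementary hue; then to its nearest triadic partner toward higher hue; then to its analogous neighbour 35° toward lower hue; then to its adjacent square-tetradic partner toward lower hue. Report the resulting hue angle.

119°

split-comp 24° ↑ +204°: 100 + 204 = 304°
complement +180°: 304 + 180 = 484 → 484 − 360 = 124°
triadic ↑ +120°: 124 + 120 = 244°
analog 35° ↓ −35°: 244 − 35 = 209°
square ↓ −90°: 209 − 90 = 119°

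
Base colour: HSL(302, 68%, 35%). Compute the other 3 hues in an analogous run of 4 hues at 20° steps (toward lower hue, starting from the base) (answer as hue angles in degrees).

Analogous hues sit every 20° along the wheel.
302 − 20 = 282°
302 − 40 = 262°
302 − 60 = 242°

282°, 262°, 242°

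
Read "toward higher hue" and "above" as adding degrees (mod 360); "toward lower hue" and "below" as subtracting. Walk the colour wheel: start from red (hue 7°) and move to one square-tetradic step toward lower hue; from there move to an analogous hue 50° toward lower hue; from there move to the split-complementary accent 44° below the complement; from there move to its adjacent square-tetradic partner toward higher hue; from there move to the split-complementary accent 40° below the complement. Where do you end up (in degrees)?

7 − 90 = -83 → -83 + 360 = 277°   (square ↓)
277 − 50 = 227°   (analog 50° ↓)
227 + 136 = 363 → 363 − 360 = 3°   (split-comp 44° ↓)
3 + 90 = 93°   (square ↑)
93 + 140 = 233°   (split-comp 40° ↓)

233°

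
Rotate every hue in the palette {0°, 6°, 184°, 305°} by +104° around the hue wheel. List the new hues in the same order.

104°, 110°, 288°, 49°

0 + 104 = 104°
6 + 104 = 110°
184 + 104 = 288°
305 + 104 = 409 → 409 − 360 = 49°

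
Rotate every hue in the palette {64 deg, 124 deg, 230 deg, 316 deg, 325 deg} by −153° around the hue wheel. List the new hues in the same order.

271°, 331°, 77°, 163°, 172°

64 − 153 = -89 → -89 + 360 = 271°
124 − 153 = -29 → -29 + 360 = 331°
230 − 153 = 77°
316 − 153 = 163°
325 − 153 = 172°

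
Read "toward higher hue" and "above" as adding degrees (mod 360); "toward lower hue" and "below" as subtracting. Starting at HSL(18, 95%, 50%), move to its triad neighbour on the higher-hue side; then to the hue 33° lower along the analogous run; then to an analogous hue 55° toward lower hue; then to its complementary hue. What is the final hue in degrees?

230°

+120° (triadic ↑): 18 + 120 = 138°
−33° (analog 33° ↓): 138 − 33 = 105°
−55° (analog 55° ↓): 105 − 55 = 50°
+180° (complement): 50 + 180 = 230°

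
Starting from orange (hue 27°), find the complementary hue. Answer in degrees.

207°

The complement sits 180° across the wheel.
27 + 180 = 207°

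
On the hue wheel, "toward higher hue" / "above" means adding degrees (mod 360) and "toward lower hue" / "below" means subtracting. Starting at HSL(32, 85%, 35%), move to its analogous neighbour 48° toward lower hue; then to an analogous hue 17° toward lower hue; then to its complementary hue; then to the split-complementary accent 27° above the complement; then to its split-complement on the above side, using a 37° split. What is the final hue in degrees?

211°

32 − 48 = -16 → -16 + 360 = 344°   (analog 48° ↓)
344 − 17 = 327°   (analog 17° ↓)
327 + 180 = 507 → 507 − 360 = 147°   (complement)
147 + 207 = 354°   (split-comp 27° ↑)
354 + 217 = 571 → 571 − 360 = 211°   (split-comp 37° ↑)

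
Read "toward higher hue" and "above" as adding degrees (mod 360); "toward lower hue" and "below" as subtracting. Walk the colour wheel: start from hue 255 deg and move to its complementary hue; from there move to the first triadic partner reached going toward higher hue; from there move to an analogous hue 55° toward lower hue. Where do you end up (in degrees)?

140°

255 + 180 = 435 → 435 − 360 = 75°   (complement)
75 + 120 = 195°   (triadic ↑)
195 − 55 = 140°   (analog 55° ↓)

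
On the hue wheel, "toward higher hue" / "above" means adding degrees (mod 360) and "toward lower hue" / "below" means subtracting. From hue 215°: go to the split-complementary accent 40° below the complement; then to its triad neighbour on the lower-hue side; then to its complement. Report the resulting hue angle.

55°

split-comp 40° ↓ +140°: 215 + 140 = 355°
triadic ↓ −120°: 355 − 120 = 235°
complement +180°: 235 + 180 = 415 → 415 − 360 = 55°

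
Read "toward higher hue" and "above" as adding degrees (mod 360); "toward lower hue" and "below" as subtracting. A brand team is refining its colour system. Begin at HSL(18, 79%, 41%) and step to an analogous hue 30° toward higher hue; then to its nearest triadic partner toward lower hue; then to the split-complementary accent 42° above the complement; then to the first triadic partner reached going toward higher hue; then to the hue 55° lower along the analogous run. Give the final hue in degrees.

+30° (analog 30° ↑): 18 + 30 = 48°
−120° (triadic ↓): 48 − 120 = -72 → -72 + 360 = 288°
+222° (split-comp 42° ↑): 288 + 222 = 510 → 510 − 360 = 150°
+120° (triadic ↑): 150 + 120 = 270°
−55° (analog 55° ↓): 270 − 55 = 215°

215°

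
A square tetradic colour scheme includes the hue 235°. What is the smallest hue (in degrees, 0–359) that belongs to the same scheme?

A square tetradic scheme places four hues every 90°.
The full set through 235° is {55°, 145°, 235°, 325°}.

55°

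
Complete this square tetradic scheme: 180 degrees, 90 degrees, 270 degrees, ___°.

0°

A square tetradic scheme places four hues every 90°.
The full set through 90° is {0°, 90°, 180°, 270°}.
Given {90°, 180°, 270°}, the missing hue is 0°.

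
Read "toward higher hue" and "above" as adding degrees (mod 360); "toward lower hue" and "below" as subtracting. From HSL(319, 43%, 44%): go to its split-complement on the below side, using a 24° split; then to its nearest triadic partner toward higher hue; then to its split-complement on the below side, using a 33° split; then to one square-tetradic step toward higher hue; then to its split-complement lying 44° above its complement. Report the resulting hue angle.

split-comp 24° ↓ +156°: 319 + 156 = 475 → 475 − 360 = 115°
triadic ↑ +120°: 115 + 120 = 235°
split-comp 33° ↓ +147°: 235 + 147 = 382 → 382 − 360 = 22°
square ↑ +90°: 22 + 90 = 112°
split-comp 44° ↑ +224°: 112 + 224 = 336°

336°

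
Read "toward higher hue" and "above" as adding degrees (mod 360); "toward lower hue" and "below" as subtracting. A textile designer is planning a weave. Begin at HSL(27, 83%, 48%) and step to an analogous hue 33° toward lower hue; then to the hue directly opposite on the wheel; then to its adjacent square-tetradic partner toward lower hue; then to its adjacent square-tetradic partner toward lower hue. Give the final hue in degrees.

354°

analog 33° ↓ −33°: 27 − 33 = -6 → -6 + 360 = 354°
complement +180°: 354 + 180 = 534 → 534 − 360 = 174°
square ↓ −90°: 174 − 90 = 84°
square ↓ −90°: 84 − 90 = -6 → -6 + 360 = 354°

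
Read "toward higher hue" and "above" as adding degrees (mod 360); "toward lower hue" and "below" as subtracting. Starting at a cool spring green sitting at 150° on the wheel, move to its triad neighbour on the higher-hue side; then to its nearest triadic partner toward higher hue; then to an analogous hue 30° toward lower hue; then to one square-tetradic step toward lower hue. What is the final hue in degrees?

150 + 120 = 270°   (triadic ↑)
270 + 120 = 390 → 390 − 360 = 30°   (triadic ↑)
30 − 30 = 0°   (analog 30° ↓)
0 − 90 = -90 → -90 + 360 = 270°   (square ↓)

270°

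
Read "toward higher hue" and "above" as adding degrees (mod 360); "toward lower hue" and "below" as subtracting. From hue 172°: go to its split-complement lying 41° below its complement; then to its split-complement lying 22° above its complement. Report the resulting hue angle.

153°

split-comp 41° ↓ +139°: 172 + 139 = 311°
split-comp 22° ↑ +202°: 311 + 202 = 513 → 513 − 360 = 153°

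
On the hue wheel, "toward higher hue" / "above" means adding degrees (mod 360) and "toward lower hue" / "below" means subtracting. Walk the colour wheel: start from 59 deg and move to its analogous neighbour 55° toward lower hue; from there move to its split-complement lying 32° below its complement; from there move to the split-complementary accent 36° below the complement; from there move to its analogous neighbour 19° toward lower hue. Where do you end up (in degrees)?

analog 55° ↓ −55°: 59 − 55 = 4°
split-comp 32° ↓ +148°: 4 + 148 = 152°
split-comp 36° ↓ +144°: 152 + 144 = 296°
analog 19° ↓ −19°: 296 − 19 = 277°

277°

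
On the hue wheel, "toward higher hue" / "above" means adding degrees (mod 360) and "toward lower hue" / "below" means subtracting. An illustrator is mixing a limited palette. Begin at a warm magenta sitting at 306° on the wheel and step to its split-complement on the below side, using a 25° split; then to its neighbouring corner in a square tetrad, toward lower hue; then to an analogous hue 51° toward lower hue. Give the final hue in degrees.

split-comp 25° ↓ +155°: 306 + 155 = 461 → 461 − 360 = 101°
square ↓ −90°: 101 − 90 = 11°
analog 51° ↓ −51°: 11 − 51 = -40 → -40 + 360 = 320°

320°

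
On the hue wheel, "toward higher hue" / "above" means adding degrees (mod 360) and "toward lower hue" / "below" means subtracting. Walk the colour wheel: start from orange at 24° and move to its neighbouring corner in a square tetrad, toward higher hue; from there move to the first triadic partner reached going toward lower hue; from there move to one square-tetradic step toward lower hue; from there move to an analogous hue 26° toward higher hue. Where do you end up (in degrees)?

square ↑ +90°: 24 + 90 = 114°
triadic ↓ −120°: 114 − 120 = -6 → -6 + 360 = 354°
square ↓ −90°: 354 − 90 = 264°
analog 26° ↑ +26°: 264 + 26 = 290°

290°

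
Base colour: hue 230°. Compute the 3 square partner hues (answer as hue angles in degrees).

320°, 50°, and 140°

A square tetradic scheme places four hues every 90°.
230 + 90 = 320°
230 + 180 = 410 → 410 − 360 = 50°
230 + 270 = 500 → 500 − 360 = 140°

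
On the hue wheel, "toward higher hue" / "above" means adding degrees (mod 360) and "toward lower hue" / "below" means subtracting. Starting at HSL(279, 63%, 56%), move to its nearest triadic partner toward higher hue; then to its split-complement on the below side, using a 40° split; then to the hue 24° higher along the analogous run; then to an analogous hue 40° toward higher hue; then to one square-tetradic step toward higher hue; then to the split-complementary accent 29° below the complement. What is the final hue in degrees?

124°

+120° (triadic ↑): 279 + 120 = 399 → 399 − 360 = 39°
+140° (split-comp 40° ↓): 39 + 140 = 179°
+24° (analog 24° ↑): 179 + 24 = 203°
+40° (analog 40° ↑): 203 + 40 = 243°
+90° (square ↑): 243 + 90 = 333°
+151° (split-comp 29° ↓): 333 + 151 = 484 → 484 − 360 = 124°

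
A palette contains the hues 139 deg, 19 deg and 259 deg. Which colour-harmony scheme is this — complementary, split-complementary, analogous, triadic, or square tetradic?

triadic

Sort the hues: 19°, 139°, 259°.
Successive gaps around the wheel: 120°, 120°, 120°.
Three hues equally spaced 120° apart form a triad.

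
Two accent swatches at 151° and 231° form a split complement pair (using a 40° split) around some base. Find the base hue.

11°

The accents sit 40° either side of the complement, so the complement is their short-arc midpoint on the wheel.
Short-arc midpoint of 151° and 231°: 191°.
Base is 180° from the complement: 191 − 180 = 11°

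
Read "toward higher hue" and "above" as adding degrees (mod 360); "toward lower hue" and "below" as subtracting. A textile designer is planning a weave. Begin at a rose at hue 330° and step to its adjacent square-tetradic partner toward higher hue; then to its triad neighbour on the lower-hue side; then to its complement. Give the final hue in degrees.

330 + 90 = 420 → 420 − 360 = 60°   (square ↑)
60 − 120 = -60 → -60 + 360 = 300°   (triadic ↓)
300 + 180 = 480 → 480 − 360 = 120°   (complement)

120°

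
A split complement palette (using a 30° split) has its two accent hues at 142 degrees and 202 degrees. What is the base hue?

352°

The accents sit 30° either side of the complement, so the complement is their short-arc midpoint on the wheel.
Short-arc midpoint of 142° and 202°: 172°.
Base is 180° from the complement: 172 − 180 = -8 → -8 + 360 = 352°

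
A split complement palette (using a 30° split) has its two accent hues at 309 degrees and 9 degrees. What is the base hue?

159°

The accents sit 30° either side of the complement, so the complement is their short-arc midpoint on the wheel.
Short-arc midpoint of 309° and 9°: 339°.
Base is 180° from the complement: 339 − 180 = 159°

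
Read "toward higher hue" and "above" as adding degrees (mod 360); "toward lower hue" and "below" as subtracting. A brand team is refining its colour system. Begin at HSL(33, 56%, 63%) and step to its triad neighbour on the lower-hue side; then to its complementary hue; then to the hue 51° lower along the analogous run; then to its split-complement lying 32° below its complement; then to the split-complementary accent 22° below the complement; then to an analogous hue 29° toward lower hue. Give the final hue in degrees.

319°

triadic ↓ −120°: 33 − 120 = -87 → -87 + 360 = 273°
complement +180°: 273 + 180 = 453 → 453 − 360 = 93°
analog 51° ↓ −51°: 93 − 51 = 42°
split-comp 32° ↓ +148°: 42 + 148 = 190°
split-comp 22° ↓ +158°: 190 + 158 = 348°
analog 29° ↓ −29°: 348 − 29 = 319°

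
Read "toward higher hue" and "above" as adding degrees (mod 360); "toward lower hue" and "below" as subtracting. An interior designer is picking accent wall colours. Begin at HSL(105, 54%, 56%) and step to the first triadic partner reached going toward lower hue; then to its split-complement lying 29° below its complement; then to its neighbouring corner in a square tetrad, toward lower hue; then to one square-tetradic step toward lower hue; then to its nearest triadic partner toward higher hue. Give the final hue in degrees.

76°

105 − 120 = -15 → -15 + 360 = 345°   (triadic ↓)
345 + 151 = 496 → 496 − 360 = 136°   (split-comp 29° ↓)
136 − 90 = 46°   (square ↓)
46 − 90 = -44 → -44 + 360 = 316°   (square ↓)
316 + 120 = 436 → 436 − 360 = 76°   (triadic ↑)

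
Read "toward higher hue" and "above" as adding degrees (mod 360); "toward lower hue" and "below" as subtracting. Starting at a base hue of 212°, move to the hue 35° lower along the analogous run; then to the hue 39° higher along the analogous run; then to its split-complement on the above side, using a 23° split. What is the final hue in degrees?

59°

212 − 35 = 177°   (analog 35° ↓)
177 + 39 = 216°   (analog 39° ↑)
216 + 203 = 419 → 419 − 360 = 59°   (split-comp 23° ↑)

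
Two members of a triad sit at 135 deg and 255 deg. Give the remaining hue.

A triad spaces three hues 120° apart.
The full set is {15°, 135°, 255°}.

15°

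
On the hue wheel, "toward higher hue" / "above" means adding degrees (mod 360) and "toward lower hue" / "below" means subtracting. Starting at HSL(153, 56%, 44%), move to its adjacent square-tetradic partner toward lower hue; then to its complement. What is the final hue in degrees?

243°

−90° (square ↓): 153 − 90 = 63°
+180° (complement): 63 + 180 = 243°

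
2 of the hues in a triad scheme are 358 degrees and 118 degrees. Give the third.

A triad places three hues 120° apart.
The full set through 118° is {118°, 238°, 358°}.
Given {118°, 358°}, the missing hue is 238°.

238°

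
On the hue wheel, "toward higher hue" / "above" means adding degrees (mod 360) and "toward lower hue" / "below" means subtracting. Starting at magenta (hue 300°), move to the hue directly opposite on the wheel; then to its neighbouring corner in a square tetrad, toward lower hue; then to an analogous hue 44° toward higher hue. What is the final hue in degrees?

74°

+180° (complement): 300 + 180 = 480 → 480 − 360 = 120°
−90° (square ↓): 120 − 90 = 30°
+44° (analog 44° ↑): 30 + 44 = 74°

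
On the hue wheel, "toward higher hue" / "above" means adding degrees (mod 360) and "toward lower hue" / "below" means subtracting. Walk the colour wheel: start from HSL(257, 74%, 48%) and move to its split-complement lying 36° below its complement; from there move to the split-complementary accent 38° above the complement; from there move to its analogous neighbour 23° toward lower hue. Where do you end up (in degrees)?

236°

+144° (split-comp 36° ↓): 257 + 144 = 401 → 401 − 360 = 41°
+218° (split-comp 38° ↑): 41 + 218 = 259°
−23° (analog 23° ↓): 259 − 23 = 236°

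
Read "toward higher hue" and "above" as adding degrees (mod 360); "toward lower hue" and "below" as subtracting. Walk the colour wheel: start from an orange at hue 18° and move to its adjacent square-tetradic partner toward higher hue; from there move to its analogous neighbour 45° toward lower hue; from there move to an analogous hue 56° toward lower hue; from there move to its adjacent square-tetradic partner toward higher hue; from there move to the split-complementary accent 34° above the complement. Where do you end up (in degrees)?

311°

18 + 90 = 108°   (square ↑)
108 − 45 = 63°   (analog 45° ↓)
63 − 56 = 7°   (analog 56° ↓)
7 + 90 = 97°   (square ↑)
97 + 214 = 311°   (split-comp 34° ↑)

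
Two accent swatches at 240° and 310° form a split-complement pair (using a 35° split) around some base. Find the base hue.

The accents sit 35° either side of the complement, so the complement is their short-arc midpoint on the wheel.
Short-arc midpoint of 240° and 310°: 275°.
Base is 180° from the complement: 275 − 180 = 95°

95°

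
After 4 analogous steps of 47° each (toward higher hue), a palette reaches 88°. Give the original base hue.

260°

4 steps of 47° (toward higher hue) give a net shift of +188°.
Start = end − shift: 88 − 188 = -100 → -100 + 360 = 260°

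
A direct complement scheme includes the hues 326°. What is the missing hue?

The complement sits 180° across the wheel.
The full set through 326° is {146°, 326°}.
Given {326°}, the missing hue is 146°.

146°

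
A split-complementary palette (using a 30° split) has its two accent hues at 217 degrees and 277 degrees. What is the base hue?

67°

The accents sit 30° either side of the complement, so the complement is their short-arc midpoint on the wheel.
Short-arc midpoint of 217° and 277°: 247°.
Base is 180° from the complement: 247 − 180 = 67°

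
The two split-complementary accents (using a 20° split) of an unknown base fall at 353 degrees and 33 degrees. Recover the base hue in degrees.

The accents sit 20° either side of the complement, so the complement is their short-arc midpoint on the wheel.
Short-arc midpoint of 353° and 33°: 13°.
Base is 180° from the complement: 13 − 180 = -167 → -167 + 360 = 193°

193°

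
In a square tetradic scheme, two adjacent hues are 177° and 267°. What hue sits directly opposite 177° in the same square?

A square tetradic scheme places four hues 90° apart; opposite corners are 180° apart.
177 + 180 = 357°

357°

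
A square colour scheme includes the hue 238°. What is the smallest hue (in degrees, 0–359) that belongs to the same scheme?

A square tetradic scheme places four hues every 90°.
The full set through 238° is {58°, 148°, 238°, 328°}.

58°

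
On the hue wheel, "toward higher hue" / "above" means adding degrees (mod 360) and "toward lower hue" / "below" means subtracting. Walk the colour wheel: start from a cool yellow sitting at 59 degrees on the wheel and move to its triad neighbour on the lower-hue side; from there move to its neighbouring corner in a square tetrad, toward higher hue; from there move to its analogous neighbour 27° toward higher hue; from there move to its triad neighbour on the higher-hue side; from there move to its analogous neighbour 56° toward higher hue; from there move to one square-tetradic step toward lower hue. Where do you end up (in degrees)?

59 − 120 = -61 → -61 + 360 = 299°   (triadic ↓)
299 + 90 = 389 → 389 − 360 = 29°   (square ↑)
29 + 27 = 56°   (analog 27° ↑)
56 + 120 = 176°   (triadic ↑)
176 + 56 = 232°   (analog 56° ↑)
232 − 90 = 142°   (square ↓)

142°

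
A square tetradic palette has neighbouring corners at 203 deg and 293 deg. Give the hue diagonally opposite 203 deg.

23°

A square tetradic scheme places four hues 90° apart; opposite corners are 180° apart.
203 + 180 = 383 → 383 − 360 = 23°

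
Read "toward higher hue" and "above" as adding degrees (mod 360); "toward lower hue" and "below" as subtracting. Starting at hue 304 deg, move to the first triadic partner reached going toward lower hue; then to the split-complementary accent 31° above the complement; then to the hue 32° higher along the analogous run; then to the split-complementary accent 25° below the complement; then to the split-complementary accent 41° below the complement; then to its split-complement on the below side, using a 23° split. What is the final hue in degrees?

triadic ↓ −120°: 304 − 120 = 184°
split-comp 31° ↑ +211°: 184 + 211 = 395 → 395 − 360 = 35°
analog 32° ↑ +32°: 35 + 32 = 67°
split-comp 25° ↓ +155°: 67 + 155 = 222°
split-comp 41° ↓ +139°: 222 + 139 = 361 → 361 − 360 = 1°
split-comp 23° ↓ +157°: 1 + 157 = 158°

158°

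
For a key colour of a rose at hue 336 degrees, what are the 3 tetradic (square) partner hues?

66°, 156°, 246°

A square tetradic scheme places four hues every 90°.
336 + 90 = 426 → 426 − 360 = 66°
336 + 180 = 516 → 516 − 360 = 156°
336 + 270 = 606 → 606 − 360 = 246°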